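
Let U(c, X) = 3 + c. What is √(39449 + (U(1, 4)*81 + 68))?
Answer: √39841 ≈ 199.60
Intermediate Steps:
√(39449 + (U(1, 4)*81 + 68)) = √(39449 + ((3 + 1)*81 + 68)) = √(39449 + (4*81 + 68)) = √(39449 + (324 + 68)) = √(39449 + 392) = √39841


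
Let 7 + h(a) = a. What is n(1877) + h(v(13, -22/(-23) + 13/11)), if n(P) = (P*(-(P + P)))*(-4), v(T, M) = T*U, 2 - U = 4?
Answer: 28184999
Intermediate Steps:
U = -2 (U = 2 - 1*4 = 2 - 4 = -2)
v(T, M) = -2*T (v(T, M) = T*(-2) = -2*T)
h(a) = -7 + a
n(P) = 8*P**2 (n(P) = (P*(-2*P))*(-4) = -2*P**2*(-4) = 8*P**2)
n(1877) + h(v(13, -22/(-23) + 13/11)) = 8*1877**2 + (-7 - 2*13) = 8*3523129 + (-7 - 26) = 28185032 - 33 = 28184999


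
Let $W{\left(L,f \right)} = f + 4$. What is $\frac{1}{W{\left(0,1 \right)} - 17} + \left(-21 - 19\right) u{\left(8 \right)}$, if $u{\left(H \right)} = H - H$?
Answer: $- \frac{1}{12} \approx -0.083333$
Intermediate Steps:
$W{\left(L,f \right)} = 4 + f$
$u{\left(H \right)} = 0$
$\frac{1}{W{\left(0,1 \right)} - 17} + \left(-21 - 19\right) u{\left(8 \right)} = \frac{1}{\left(4 + 1\right) - 17} + \left(-21 - 19\right) 0 = \frac{1}{5 - 17} - 0 = \frac{1}{-12} + 0 = - \frac{1}{12} + 0 = - \frac{1}{12}$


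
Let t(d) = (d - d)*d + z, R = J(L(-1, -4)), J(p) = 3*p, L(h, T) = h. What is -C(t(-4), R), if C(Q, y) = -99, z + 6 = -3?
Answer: 99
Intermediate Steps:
z = -9 (z = -6 - 3 = -9)
R = -3 (R = 3*(-1) = -3)
t(d) = -9 (t(d) = (d - d)*d - 9 = 0*d - 9 = 0 - 9 = -9)
-C(t(-4), R) = -1*(-99) = 99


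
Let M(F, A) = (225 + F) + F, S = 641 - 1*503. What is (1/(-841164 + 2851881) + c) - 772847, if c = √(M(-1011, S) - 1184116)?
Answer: -1553976601298/2010717 + I*√1185913 ≈ -7.7285e+5 + 1089.0*I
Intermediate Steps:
S = 138 (S = 641 - 503 = 138)
M(F, A) = 225 + 2*F
c = I*√1185913 (c = √((225 + 2*(-1011)) - 1184116) = √((225 - 2022) - 1184116) = √(-1797 - 1184116) = √(-1185913) = I*√1185913 ≈ 1089.0*I)
(1/(-841164 + 2851881) + c) - 772847 = (1/(-841164 + 2851881) + I*√1185913) - 772847 = (1/2010717 + I*√1185913) - 772847 = -1553976601298/2010717 + I*√1185913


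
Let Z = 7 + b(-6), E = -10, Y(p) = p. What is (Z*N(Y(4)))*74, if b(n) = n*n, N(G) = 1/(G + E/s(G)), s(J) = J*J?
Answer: 25456/27 ≈ 942.81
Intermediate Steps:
s(J) = J²
N(G) = 1/(G - 10/G²)
b(n) = n²
Z = 43 (Z = 7 + (-6)² = 7 + 36 = 43)
(Z*N(Y(4)))*74 = (43*(4²/(-10 + 4³)))*74 = (43*(16/(-10 + 64)))*74 = (43*(16/54))*74 = (43*(16*(1/54)))*74 = (43*(8/27))*74 = (344/27)*74 = 25456/27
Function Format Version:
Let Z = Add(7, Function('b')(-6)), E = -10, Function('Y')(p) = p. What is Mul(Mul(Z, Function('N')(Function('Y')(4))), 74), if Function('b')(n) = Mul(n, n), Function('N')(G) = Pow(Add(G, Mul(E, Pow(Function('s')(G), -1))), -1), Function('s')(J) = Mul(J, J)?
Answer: Rational(25456, 27) ≈ 942.81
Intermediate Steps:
Function('s')(J) = Pow(J, 2)
Function('N')(G) = Pow(Add(G, Mul(-10, Pow(G, -2))), -1) (Function('N')(G) = Pow(Add(G, Mul(-10, Pow(Pow(G, 2), -1))), -1) = Pow(Add(G, Mul(-10, Pow(G, -2))), -1))
Function('b')(n) = Pow(n, 2)
Z = 43 (Z = Add(7, Pow(-6, 2)) = Add(7, 36) = 43)
Mul(Mul(Z, Function('N')(Function('Y')(4))), 74) = Mul(Mul(43, Mul(Pow(4, 2), Pow(Add(-10, Pow(4, 3)), -1))), 74) = Mul(Mul(43, Mul(16, Pow(Add(-10, 64), -1))), 74) = Mul(Mul(43, Mul(16, Pow(54, -1))), 74) = Mul(Mul(43, Mul(16, Rational(1, 54))), 74) = Mul(Mul(43, Rational(8, 27)), 74) = Mul(Rational(344, 27), 74) = Rational(25456, 27)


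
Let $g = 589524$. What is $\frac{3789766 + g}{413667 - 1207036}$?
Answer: $- \frac{4379290}{793369} \approx -5.5199$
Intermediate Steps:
$\frac{3789766 + g}{413667 - 1207036} = \frac{3789766 + 589524}{413667 - 1207036} = \frac{4379290}{-793369} = 4379290 \left(- \frac{1}{793369}\right) = - \frac{4379290}{793369}$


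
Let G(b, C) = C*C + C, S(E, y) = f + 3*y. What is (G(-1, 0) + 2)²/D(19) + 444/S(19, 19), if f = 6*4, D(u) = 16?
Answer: 619/108 ≈ 5.7315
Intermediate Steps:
f = 24
S(E, y) = 24 + 3*y
G(b, C) = C + C² (G(b, C) = C² + C = C + C²)
(G(-1, 0) + 2)²/D(19) + 444/S(19, 19) = (0*(1 + 0) + 2)²/16 + 444/(24 + 3*19) = (0*1 + 2)²*(1/16) + 444/(24 + 57) = (0 + 2)²*(1/16) + 444/81 = 2²*(1/16) + 444*(1/81) = 4*(1/16) + 148/27 = ¼ + 148/27 = 619/108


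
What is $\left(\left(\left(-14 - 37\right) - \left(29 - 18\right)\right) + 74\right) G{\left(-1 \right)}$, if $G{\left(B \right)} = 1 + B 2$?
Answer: $-12$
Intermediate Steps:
$G{\left(B \right)} = 1 + 2 B$
$\left(\left(\left(-14 - 37\right) - \left(29 - 18\right)\right) + 74\right) G{\left(-1 \right)} = \left(\left(\left(-14 - 37\right) - \left(29 - 18\right)\right) + 74\right) \left(1 + 2 \left(-1\right)\right) = \left(\left(\left(-14 - 37\right) - 11\right) + 74\right) \left(1 - 2\right) = \left(\left(-51 - 11\right) + 74\right) \left(-1\right) = \left(-62 + 74\right) \left(-1\right) = 12 \left(-1\right) = -12$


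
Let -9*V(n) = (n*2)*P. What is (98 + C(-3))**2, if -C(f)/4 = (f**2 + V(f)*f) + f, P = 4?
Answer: 11236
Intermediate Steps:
V(n) = -8*n/9 (V(n) = -n*2*4/9 = -2*n*4/9 = -8*n/9)
C(f) = -4*f - 4*f**2/9 (C(f) = -4*((f**2 + (-8*f/9)*f) + f) = -4*((f**2 - 8*f**2/9) + f) = -4*(f**2/9 + f) = -4*(f + f**2/9) = -4*f - 4*f**2/9)
(98 + C(-3))**2 = (98 - 4/9*(-3)*(9 - 3))**2 = (98 - 4/9*(-3)*6)**2 = (98 + 8)**2 = 106**2 = 11236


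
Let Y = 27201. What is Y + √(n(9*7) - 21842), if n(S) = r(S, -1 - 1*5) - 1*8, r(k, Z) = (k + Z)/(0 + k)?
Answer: 27201 + 19*I*√26691/21 ≈ 27201.0 + 147.81*I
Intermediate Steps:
r(k, Z) = (Z + k)/k
n(S) = -8 + (-6 + S)/S (n(S) = ((-1 - 1*5) + S)/S - 1*8 = ((-1 - 5) + S)/S - 8 = (-6 + S)/S - 8 = -8 + (-6 + S)/S)
Y + √(n(9*7) - 21842) = 27201 + √((-7 - 6/(9*7)) - 21842) = 27201 + √((-7 - 6/63) - 21842) = 27201 + √((-7 - 6*1/63) - 21842) = 27201 + √((-7 - 2/21) - 21842) = 27201 + √(-149/21 - 21842) = 27201 + √(-458831/21) = 27201 + 19*I*√26691/21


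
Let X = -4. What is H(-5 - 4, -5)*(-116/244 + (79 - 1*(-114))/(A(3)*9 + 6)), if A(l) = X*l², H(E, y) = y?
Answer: 104975/19398 ≈ 5.4116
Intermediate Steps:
A(l) = -4*l²
H(-5 - 4, -5)*(-116/244 + (79 - 1*(-114))/(A(3)*9 + 6)) = -5*(-116/244 + (79 - 1*(-114))/(-4*3²*9 + 6)) = -5*(-116*1/244 + (79 + 114)/(-4*9*9 + 6)) = -5*(-29/61 + 193/(-36*9 + 6)) = -5*(-29/61 + 193/(-324 + 6)) = -5*(-29/61 + 193/(-318)) = -5*(-29/61 + 193*(-1/318)) = -5*(-29/61 - 193/318) = -5*(-20995/19398) = 104975/19398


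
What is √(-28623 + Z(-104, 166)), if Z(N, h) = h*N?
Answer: I*√45887 ≈ 214.21*I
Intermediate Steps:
Z(N, h) = N*h
√(-28623 + Z(-104, 166)) = √(-28623 - 104*166) = √(-28623 - 17264) = √(-45887) = I*√45887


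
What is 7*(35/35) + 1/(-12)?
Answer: 83/12 ≈ 6.9167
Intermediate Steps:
7*(35/35) + 1/(-12) = 7*(35*(1/35)) - 1/12 = 7*1 - 1/12 = 7 - 1/12 = 83/12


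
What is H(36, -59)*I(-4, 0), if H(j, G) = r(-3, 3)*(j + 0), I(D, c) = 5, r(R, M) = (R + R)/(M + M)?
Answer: -180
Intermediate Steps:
r(R, M) = R/M (r(R, M) = (2*R)/((2*M)) = (2*R)*(1/(2*M)) = R/M)
H(j, G) = -j (H(j, G) = (-3/3)*(j + 0) = (-3*⅓)*j = -j)
H(36, -59)*I(-4, 0) = -1*36*5 = -36*5 = -180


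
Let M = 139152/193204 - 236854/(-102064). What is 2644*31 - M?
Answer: 202025292101505/2464896632 ≈ 81961.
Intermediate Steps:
M = 7495443743/2464896632 (M = 139152*(1/193204) - 236854*(-1/102064) = 34788/48301 + 118427/51032 = 7495443743/2464896632 ≈ 3.0409)
2644*31 - M = 2644*31 - 1*7495443743/2464896632 = 81964 - 7495443743/2464896632 = 202025292101505/2464896632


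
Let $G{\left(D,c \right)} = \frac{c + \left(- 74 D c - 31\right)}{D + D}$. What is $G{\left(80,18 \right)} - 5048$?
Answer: $- \frac{914253}{160} \approx -5714.1$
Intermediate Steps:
$G{\left(D,c \right)} = \frac{-31 + c - 74 D c}{2 D}$ ($G{\left(D,c \right)} = \frac{c - \left(31 + 74 D c\right)}{2 D} = \left(c - \left(31 + 74 D c\right)\right) \frac{1}{2 D} = \left(-31 + c - 74 D c\right) \frac{1}{2 D} = \frac{-31 + c - 74 D c}{2 D}$)
$G{\left(80,18 \right)} - 5048 = \frac{-31 + 18 - 5920 \cdot 18}{2 \cdot 80} - 5048 = \frac{1}{2} \cdot \frac{1}{80} \left(-31 + 18 - 106560\right) - 5048 = \frac{1}{2} \cdot \frac{1}{80} \left(-106573\right) - 5048 = - \frac{106573}{160} - 5048 = - \frac{914253}{160}$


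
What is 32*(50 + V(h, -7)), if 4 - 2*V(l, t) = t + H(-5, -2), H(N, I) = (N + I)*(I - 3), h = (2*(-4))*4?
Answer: 1216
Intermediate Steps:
h = -32 (h = -8*4 = -32)
H(N, I) = (-3 + I)*(I + N) (H(N, I) = (I + N)*(-3 + I) = (-3 + I)*(I + N))
V(l, t) = -31/2 - t/2 (V(l, t) = 2 - (t + ((-2)**2 - 3*(-2) - 3*(-5) - 2*(-5)))/2 = 2 - (t + (4 + 6 + 15 + 10))/2 = 2 - (t + 35)/2 = 2 - (35 + t)/2 = 2 + (-35/2 - t/2) = -31/2 - t/2)
32*(50 + V(h, -7)) = 32*(50 + (-31/2 - 1/2*(-7))) = 32*(50 + (-31/2 + 7/2)) = 32*(50 - 12) = 32*38 = 1216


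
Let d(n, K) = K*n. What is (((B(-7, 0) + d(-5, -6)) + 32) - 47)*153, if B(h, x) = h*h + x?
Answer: 9792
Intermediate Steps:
B(h, x) = x + h² (B(h, x) = h² + x = x + h²)
(((B(-7, 0) + d(-5, -6)) + 32) - 47)*153 = ((((0 + (-7)²) - 6*(-5)) + 32) - 47)*153 = ((((0 + 49) + 30) + 32) - 47)*153 = (((49 + 30) + 32) - 47)*153 = ((79 + 32) - 47)*153 = (111 - 47)*153 = 64*153 = 9792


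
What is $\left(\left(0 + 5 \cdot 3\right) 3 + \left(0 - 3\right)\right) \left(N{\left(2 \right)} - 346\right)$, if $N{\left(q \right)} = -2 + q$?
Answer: $-14532$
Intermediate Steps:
$\left(\left(0 + 5 \cdot 3\right) 3 + \left(0 - 3\right)\right) \left(N{\left(2 \right)} - 346\right) = \left(\left(0 + 5 \cdot 3\right) 3 + \left(0 - 3\right)\right) \left(\left(-2 + 2\right) - 346\right) = \left(\left(0 + 15\right) 3 + \left(0 - 3\right)\right) \left(0 - 346\right) = \left(15 \cdot 3 - 3\right) \left(-346\right) = \left(45 - 3\right) \left(-346\right) = 42 \left(-346\right) = -14532$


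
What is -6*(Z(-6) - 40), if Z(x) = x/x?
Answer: 234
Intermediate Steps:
Z(x) = 1
-6*(Z(-6) - 40) = -6*(1 - 40) = -6*(-39) = 234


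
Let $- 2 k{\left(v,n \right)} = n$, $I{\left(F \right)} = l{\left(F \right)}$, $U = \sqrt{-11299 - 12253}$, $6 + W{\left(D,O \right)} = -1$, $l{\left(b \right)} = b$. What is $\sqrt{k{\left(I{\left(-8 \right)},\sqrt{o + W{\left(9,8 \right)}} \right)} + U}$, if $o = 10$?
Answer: $\frac{\sqrt{- 2 \sqrt{3} + 128 i \sqrt{23}}}{2} \approx 8.7351 + 8.7845 i$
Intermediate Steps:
$W{\left(D,O \right)} = -7$ ($W{\left(D,O \right)} = -6 - 1 = -7$)
$U = 32 i \sqrt{23}$ ($U = \sqrt{-23552} = 32 i \sqrt{23} \approx 153.47 i$)
$I{\left(F \right)} = F$
$k{\left(v,n \right)} = - \frac{n}{2}$
$\sqrt{k{\left(I{\left(-8 \right)},\sqrt{o + W{\left(9,8 \right)}} \right)} + U} = \sqrt{- \frac{\sqrt{10 - 7}}{2} + 32 i \sqrt{23}} = \sqrt{- \frac{\sqrt{3}}{2} + 32 i \sqrt{23}}$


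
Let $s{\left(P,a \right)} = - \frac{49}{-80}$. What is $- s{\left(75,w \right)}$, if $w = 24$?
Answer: $- \frac{49}{80} \approx -0.6125$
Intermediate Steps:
$s{\left(P,a \right)} = \frac{49}{80}$ ($s{\left(P,a \right)} = \left(-49\right) \left(- \frac{1}{80}\right) = \frac{49}{80}$)
$- s{\left(75,w \right)} = \left(-1\right) \frac{49}{80} = - \frac{49}{80}$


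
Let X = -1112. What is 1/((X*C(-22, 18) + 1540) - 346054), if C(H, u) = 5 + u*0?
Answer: -1/350074 ≈ -2.8565e-6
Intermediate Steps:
C(H, u) = 5 (C(H, u) = 5 + 0 = 5)
1/((X*C(-22, 18) + 1540) - 346054) = 1/((-1112*5 + 1540) - 346054) = 1/((-5560 + 1540) - 346054) = 1/(-4020 - 346054) = 1/(-350074) = -1/350074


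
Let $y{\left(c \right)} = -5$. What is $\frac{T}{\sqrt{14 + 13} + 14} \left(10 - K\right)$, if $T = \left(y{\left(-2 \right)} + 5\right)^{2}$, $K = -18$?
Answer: $0$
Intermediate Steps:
$T = 0$ ($T = \left(-5 + 5\right)^{2} = 0^{2} = 0$)
$\frac{T}{\sqrt{14 + 13} + 14} \left(10 - K\right) = \frac{0}{\sqrt{14 + 13} + 14} \left(10 - -18\right) = \frac{0}{\sqrt{27} + 14} \left(10 + 18\right) = \frac{0}{3 \sqrt{3} + 14} \cdot 28 = \frac{0}{14 + 3 \sqrt{3}} \cdot 28 = 0 \cdot 28 = 0$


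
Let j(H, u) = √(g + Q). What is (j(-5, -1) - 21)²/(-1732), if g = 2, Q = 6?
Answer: -449/1732 + 21*√2/433 ≈ -0.19065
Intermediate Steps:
j(H, u) = 2*√2 (j(H, u) = √(2 + 6) = √8 = 2*√2)
(j(-5, -1) - 21)²/(-1732) = (2*√2 - 21)²/(-1732) = (-21 + 2*√2)²*(-1/1732) = -(-21 + 2*√2)²/1732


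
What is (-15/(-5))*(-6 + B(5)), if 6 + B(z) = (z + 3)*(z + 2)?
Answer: 132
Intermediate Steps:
B(z) = -6 + (2 + z)*(3 + z) (B(z) = -6 + (z + 3)*(z + 2) = -6 + (3 + z)*(2 + z) = -6 + (2 + z)*(3 + z))
(-15/(-5))*(-6 + B(5)) = (-15/(-5))*(-6 + 5*(5 + 5)) = (-15*(-⅕))*(-6 + 5*10) = 3*(-6 + 50) = 3*44 = 132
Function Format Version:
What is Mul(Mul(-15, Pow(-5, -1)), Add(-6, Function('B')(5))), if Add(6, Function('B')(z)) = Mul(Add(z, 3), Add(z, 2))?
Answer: 132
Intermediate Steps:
Function('B')(z) = Add(-6, Mul(Add(2, z), Add(3, z))) (Function('B')(z) = Add(-6, Mul(Add(z, 3), Add(z, 2))) = Add(-6, Mul(Add(3, z), Add(2, z))) = Add(-6, Mul(Add(2, z), Add(3, z))))
Mul(Mul(-15, Pow(-5, -1)), Add(-6, Function('B')(5))) = Mul(Mul(-15, Pow(-5, -1)), Add(-6, Mul(5, Add(5, 5)))) = Mul(Mul(-15, Rational(-1, 5)), Add(-6, Mul(5, 10))) = Mul(3, Add(-6, 50)) = Mul(3, 44) = 132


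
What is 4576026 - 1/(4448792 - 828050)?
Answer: 16568609531291/3620742 ≈ 4.5760e+6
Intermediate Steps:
4576026 - 1/(4448792 - 828050) = 4576026 - 1/3620742 = 16568609531291/3620742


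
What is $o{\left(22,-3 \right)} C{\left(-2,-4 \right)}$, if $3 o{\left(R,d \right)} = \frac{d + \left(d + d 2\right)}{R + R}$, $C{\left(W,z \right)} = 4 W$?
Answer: $\frac{8}{11} \approx 0.72727$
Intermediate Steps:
$o{\left(R,d \right)} = \frac{2 d}{3 R}$ ($o{\left(R,d \right)} = \frac{\left(d + \left(d + d 2\right)\right) \frac{1}{R + R}}{3} = \frac{\left(d + \left(d + 2 d\right)\right) \frac{1}{2 R}}{3} = \frac{\left(d + 3 d\right) \frac{1}{2 R}}{3} = \frac{4 d \frac{1}{2 R}}{3} = \frac{2 d \frac{1}{R}}{3} = \frac{2 d}{3 R}$)
$o{\left(22,-3 \right)} C{\left(-2,-4 \right)} = \frac{2}{3} \left(-3\right) \frac{1}{22} \cdot 4 \left(-2\right) = \frac{2}{3} \left(-3\right) \frac{1}{22} \left(-8\right) = \left(- \frac{1}{11}\right) \left(-8\right) = \frac{8}{11}$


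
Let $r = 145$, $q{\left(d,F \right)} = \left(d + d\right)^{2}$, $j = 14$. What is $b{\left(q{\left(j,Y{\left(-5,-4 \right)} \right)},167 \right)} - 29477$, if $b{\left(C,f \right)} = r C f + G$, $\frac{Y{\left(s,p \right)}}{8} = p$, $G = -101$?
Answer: $18954982$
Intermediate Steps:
$Y{\left(s,p \right)} = 8 p$
$q{\left(d,F \right)} = 4 d^{2}$ ($q{\left(d,F \right)} = \left(2 d\right)^{2} = 4 d^{2}$)
$b{\left(C,f \right)} = -101 + 145 C f$ ($b{\left(C,f \right)} = 145 C f - 101 = -101 + 145 C f$)
$b{\left(q{\left(j,Y{\left(-5,-4 \right)} \right)},167 \right)} - 29477 = \left(-101 + 145 \cdot 4 \cdot 14^{2} \cdot 167\right) - 29477 = \left(-101 + 145 \cdot 4 \cdot 196 \cdot 167\right) - 29477 = \left(-101 + 145 \cdot 784 \cdot 167\right) - 29477 = \left(-101 + 18984560\right) - 29477 = 18984459 - 29477 = 18954982$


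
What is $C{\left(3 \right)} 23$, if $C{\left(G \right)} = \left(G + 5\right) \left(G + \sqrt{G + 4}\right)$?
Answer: $552 + 184 \sqrt{7} \approx 1038.8$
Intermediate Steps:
$C{\left(G \right)} = \left(5 + G\right) \left(G + \sqrt{4 + G}\right)$
$C{\left(3 \right)} 23 = \left(3^{2} + 5 \cdot 3 + 5 \sqrt{4 + 3} + 3 \sqrt{4 + 3}\right) 23 = \left(9 + 15 + 5 \sqrt{7} + 3 \sqrt{7}\right) 23 = \left(24 + 8 \sqrt{7}\right) 23 = 552 + 184 \sqrt{7}$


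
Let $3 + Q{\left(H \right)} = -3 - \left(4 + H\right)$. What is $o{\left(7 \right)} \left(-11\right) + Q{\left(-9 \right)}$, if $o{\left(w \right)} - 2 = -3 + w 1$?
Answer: $-67$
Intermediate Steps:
$Q{\left(H \right)} = -10 - H$ ($Q{\left(H \right)} = -3 - \left(7 + H\right) = -10 - H$)
$o{\left(w \right)} = -1 + w$ ($o{\left(w \right)} = 2 + \left(-3 + w 1\right) = 2 + \left(-3 + w\right) = -1 + w$)
$o{\left(7 \right)} \left(-11\right) + Q{\left(-9 \right)} = \left(-1 + 7\right) \left(-11\right) - 1 = 6 \left(-11\right) + \left(-10 + 9\right) = -66 - 1 = -67$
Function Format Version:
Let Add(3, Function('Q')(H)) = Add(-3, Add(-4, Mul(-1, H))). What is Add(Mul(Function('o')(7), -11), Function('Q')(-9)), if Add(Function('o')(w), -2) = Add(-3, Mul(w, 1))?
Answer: -67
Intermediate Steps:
Function('Q')(H) = Add(-10, Mul(-1, H)) (Function('Q')(H) = Add(-3, Add(-3, Add(-4, Mul(-1, H)))) = Add(-3, Add(-7, Mul(-1, H))) = Add(-10, Mul(-1, H)))
Function('o')(w) = Add(-1, w) (Function('o')(w) = Add(2, Add(-3, Mul(w, 1))) = Add(2, Add(-3, w)) = Add(-1, w))
Add(Mul(Function('o')(7), -11), Function('Q')(-9)) = Add(Mul(Add(-1, 7), -11), Add(-10, Mul(-1, -9))) = Add(Mul(6, -11), Add(-10, 9)) = Add(-66, -1) = -67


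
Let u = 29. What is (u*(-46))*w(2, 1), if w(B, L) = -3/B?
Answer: 2001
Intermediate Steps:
(u*(-46))*w(2, 1) = (29*(-46))*(-3/2) = -(-4002)/2 = -1334*(-3/2) = 2001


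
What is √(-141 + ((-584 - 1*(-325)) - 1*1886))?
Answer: 3*I*√254 ≈ 47.812*I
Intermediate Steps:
√(-141 + ((-584 - 1*(-325)) - 1*1886)) = √(-141 + ((-584 + 325) - 1886)) = √(-141 + (-259 - 1886)) = √(-141 - 2145) = √(-2286) = 3*I*√254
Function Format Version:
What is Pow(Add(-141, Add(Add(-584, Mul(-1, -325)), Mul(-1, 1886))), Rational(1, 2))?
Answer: Mul(3, I, Pow(254, Rational(1, 2))) ≈ Mul(47.812, I)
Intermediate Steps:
Pow(Add(-141, Add(Add(-584, Mul(-1, -325)), Mul(-1, 1886))), Rational(1, 2)) = Pow(Add(-141, Add(Add(-584, 325), -1886)), Rational(1, 2)) = Pow(Add(-141, Add(-259, -1886)), Rational(1, 2)) = Pow(Add(-141, -2145), Rational(1, 2)) = Pow(-2286, Rational(1, 2)) = Mul(3, I, Pow(254, Rational(1, 2)))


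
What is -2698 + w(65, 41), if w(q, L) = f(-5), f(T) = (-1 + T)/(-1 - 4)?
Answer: -13484/5 ≈ -2696.8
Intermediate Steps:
f(T) = 1/5 - T/5 (f(T) = (-1 + T)/(-5) = (-1 + T)*(-1/5) = 1/5 - T/5)
w(q, L) = 6/5 (w(q, L) = 1/5 - 1/5*(-5) = 1/5 + 1 = 6/5)
-2698 + w(65, 41) = -2698 + 6/5 = -13484/5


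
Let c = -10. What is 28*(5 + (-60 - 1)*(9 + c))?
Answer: 1848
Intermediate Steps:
28*(5 + (-60 - 1)*(9 + c)) = 28*(5 + (-60 - 1)*(9 - 10)) = 28*(5 - 61*(-1)) = 28*(5 + 61) = 28*66 = 1848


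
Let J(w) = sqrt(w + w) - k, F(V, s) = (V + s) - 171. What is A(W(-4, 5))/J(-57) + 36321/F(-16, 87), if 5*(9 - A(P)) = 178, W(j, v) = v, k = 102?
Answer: -63625493/175300 + 133*I*sqrt(114)/52590 ≈ -362.95 + 0.027002*I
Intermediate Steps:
A(P) = -133/5 (A(P) = 9 - 1/5*178 = 9 - 178/5 = -133/5)
F(V, s) = -171 + V + s
J(w) = -102 + sqrt(2)*sqrt(w) (J(w) = sqrt(w + w) - 1*102 = sqrt(2*w) - 102 = sqrt(2)*sqrt(w) - 102 = -102 + sqrt(2)*sqrt(w))
A(W(-4, 5))/J(-57) + 36321/F(-16, 87) = -133/(5*(-102 + sqrt(2)*sqrt(-57))) + 36321/(-171 - 16 + 87) = -133/(5*(-102 + sqrt(2)*(I*sqrt(57)))) + 36321/(-100) = -133/(5*(-102 + I*sqrt(114))) + 36321*(-1/100) = -133/(5*(-102 + I*sqrt(114))) - 36321/100 = -36321/100 - 133/(5*(-102 + I*sqrt(114)))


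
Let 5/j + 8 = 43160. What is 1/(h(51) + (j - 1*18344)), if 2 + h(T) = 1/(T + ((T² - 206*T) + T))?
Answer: -112238352/2059124807171 ≈ -5.4508e-5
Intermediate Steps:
j = 5/43152 (j = 5/(-8 + 43160) = 5/43152 ≈ 0.00011587)
h(T) = -2 + 1/(T² - 204*T) (h(T) = -2 + 1/(T + ((T² - 206*T) + T)) = -2 + 1/(T + (T² - 205*T)) = -2 + 1/(T² - 204*T))
1/(h(51) + (j - 1*18344)) = 1/((1 - 2*51² + 408*51)/(51*(-204 + 51)) + (5/43152 - 1*18344)) = 1/((1/51)*(1 - 2*2601 + 20808)/(-153) + (5/43152 - 18344)) = 1/((1/51)*(-1/153)*(1 - 5202 + 20808) - 791580283/43152) = 1/((1/51)*(-1/153)*15607 - 791580283/43152) = 1/(-15607/7803 - 791580283/43152) = 1/(-2059124807171/112238352) = -112238352/2059124807171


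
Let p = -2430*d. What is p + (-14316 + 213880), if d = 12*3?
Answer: 112084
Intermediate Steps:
d = 36
p = -87480 (p = -2430*36 = -87480)
p + (-14316 + 213880) = -87480 + (-14316 + 213880) = -87480 + 199564 = 112084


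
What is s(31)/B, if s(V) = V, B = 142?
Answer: 31/142 ≈ 0.21831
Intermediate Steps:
s(31)/B = 31/142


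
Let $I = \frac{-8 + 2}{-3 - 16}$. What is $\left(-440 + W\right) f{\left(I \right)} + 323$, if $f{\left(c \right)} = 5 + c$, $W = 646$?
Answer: $\frac{26943}{19} \approx 1418.1$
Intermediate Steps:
$I = \frac{6}{19}$ ($I = - \frac{6}{-19} = \left(-6\right) \left(- \frac{1}{19}\right) = \frac{6}{19} \approx 0.31579$)
$\left(-440 + W\right) f{\left(I \right)} + 323 = \left(-440 + 646\right) \left(5 + \frac{6}{19}\right) + 323 = 206 \cdot \frac{101}{19} + 323 = \frac{20806}{19} + 323 = \frac{26943}{19}$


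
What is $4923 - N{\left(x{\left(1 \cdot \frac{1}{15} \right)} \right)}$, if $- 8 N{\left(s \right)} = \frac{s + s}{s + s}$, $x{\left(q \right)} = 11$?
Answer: $\frac{39385}{8} \approx 4923.1$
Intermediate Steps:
$N{\left(s \right)} = - \frac{1}{8}$ ($N{\left(s \right)} = - \frac{\left(s + s\right) \frac{1}{s + s}}{8} = - \frac{2 s \frac{1}{2 s}}{8} = \left(- \frac{1}{8}\right) 1 = - \frac{1}{8}$)
$4923 - N{\left(x{\left(1 \cdot \frac{1}{15} \right)} \right)} = 4923 - - \frac{1}{8} = 4923 + \frac{1}{8} = \frac{39385}{8}$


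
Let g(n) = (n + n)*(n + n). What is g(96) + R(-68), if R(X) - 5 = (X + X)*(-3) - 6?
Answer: 37271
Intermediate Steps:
g(n) = 4*n**2 (g(n) = (2*n)*(2*n) = 4*n**2)
R(X) = -1 - 6*X (R(X) = 5 + ((X + X)*(-3) - 6) = 5 + ((2*X)*(-3) - 6) = 5 + (-6*X - 6) = 5 + (-6 - 6*X) = -1 - 6*X)
g(96) + R(-68) = 4*96**2 + (-1 - 6*(-68)) = 4*9216 + (-1 + 408) = 36864 + 407 = 37271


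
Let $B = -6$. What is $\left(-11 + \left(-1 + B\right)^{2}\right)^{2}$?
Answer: $1444$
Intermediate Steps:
$\left(-11 + \left(-1 + B\right)^{2}\right)^{2} = \left(-11 + \left(-1 - 6\right)^{2}\right)^{2} = \left(-11 + \left(-7\right)^{2}\right)^{2} = \left(-11 + 49\right)^{2} = 38^{2} = 1444$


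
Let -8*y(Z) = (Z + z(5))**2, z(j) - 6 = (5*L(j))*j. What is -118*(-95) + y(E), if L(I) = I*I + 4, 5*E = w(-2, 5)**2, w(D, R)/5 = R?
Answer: -80382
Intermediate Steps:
w(D, R) = 5*R
E = 125 (E = (5*5)**2/5 = (1/5)*25**2 = (1/5)*625 = 125)
L(I) = 4 + I**2 (L(I) = I**2 + 4 = 4 + I**2)
z(j) = 6 + j*(20 + 5*j**2) (z(j) = 6 + (5*(4 + j**2))*j = 6 + (20 + 5*j**2)*j = 6 + j*(20 + 5*j**2))
y(Z) = -(731 + Z)**2/8 (y(Z) = -(Z + (6 + 5*5*(4 + 5**2)))**2/8 = -(Z + (6 + 5*5*(4 + 25)))**2/8 = -(Z + (6 + 5*5*29))**2/8 = -(Z + (6 + 725))**2/8 = -(Z + 731)**2/8 = -(731 + Z)**2/8)
-118*(-95) + y(E) = -118*(-95) - (731 + 125)**2/8 = 11210 - 1/8*856**2 = 11210 - 1/8*732736 = 11210 - 91592 = -80382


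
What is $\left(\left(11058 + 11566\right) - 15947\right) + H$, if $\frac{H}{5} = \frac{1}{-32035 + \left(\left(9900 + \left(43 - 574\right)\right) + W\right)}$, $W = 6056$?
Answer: $\frac{22180993}{3322} \approx 6677.0$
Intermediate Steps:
$H = - \frac{1}{3322}$ ($H = \frac{5}{-32035 + \left(\left(9900 + \left(43 - 574\right)\right) + 6056\right)} = \frac{5}{-32035 + \left(\left(9900 - 531\right) + 6056\right)} = \frac{5}{-32035 + \left(9369 + 6056\right)} = \frac{5}{-32035 + 15425} = \frac{5}{-16610} = 5 \left(- \frac{1}{16610}\right) = - \frac{1}{3322} \approx -0.00030102$)
$\left(\left(11058 + 11566\right) - 15947\right) + H = \left(\left(11058 + 11566\right) - 15947\right) - \frac{1}{3322} = \left(22624 - 15947\right) - \frac{1}{3322} = 6677 - \frac{1}{3322} = \frac{22180993}{3322}$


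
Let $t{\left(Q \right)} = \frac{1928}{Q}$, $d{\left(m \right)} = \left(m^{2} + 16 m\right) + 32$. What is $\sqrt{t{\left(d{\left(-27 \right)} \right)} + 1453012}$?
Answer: $\frac{2 \sqrt{39319026551}}{329} \approx 1205.4$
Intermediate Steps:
$d{\left(m \right)} = 32 + m^{2} + 16 m$
$\sqrt{t{\left(d{\left(-27 \right)} \right)} + 1453012} = \sqrt{\frac{1928}{32 + \left(-27\right)^{2} + 16 \left(-27\right)} + 1453012} = \sqrt{\frac{1928}{32 + 729 - 432} + 1453012} = \sqrt{\frac{1928}{329} + 1453012} = \sqrt{\frac{478042876}{329}} = \frac{2 \sqrt{39319026551}}{329}$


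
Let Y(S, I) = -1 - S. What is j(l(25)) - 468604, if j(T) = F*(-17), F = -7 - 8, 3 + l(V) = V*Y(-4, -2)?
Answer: -468349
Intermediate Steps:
l(V) = -3 + 3*V (l(V) = -3 + V*(-1 - 1*(-4)) = -3 + V*(-1 + 4) = -3 + V*3 = -3 + 3*V)
F = -15
j(T) = 255 (j(T) = -15*(-17) = 255)
j(l(25)) - 468604 = 255 - 468604 = -468349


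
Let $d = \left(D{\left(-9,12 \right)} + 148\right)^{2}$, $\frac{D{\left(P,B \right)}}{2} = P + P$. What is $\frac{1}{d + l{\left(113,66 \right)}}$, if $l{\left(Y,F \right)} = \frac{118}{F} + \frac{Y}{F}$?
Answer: $\frac{2}{25095} \approx 7.9697 \cdot 10^{-5}$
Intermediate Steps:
$D{\left(P,B \right)} = 4 P$ ($D{\left(P,B \right)} = 2 \left(P + P\right) = 2 \cdot 2 P = 4 P$)
$d = 12544$ ($d = \left(4 \left(-9\right) + 148\right)^{2} = \left(-36 + 148\right)^{2} = 112^{2} = 12544$)
$\frac{1}{d + l{\left(113,66 \right)}} = \frac{1}{12544 + \frac{118 + 113}{66}} = \frac{1}{12544 + \frac{1}{66} \cdot 231} = \frac{1}{12544 + \frac{7}{2}} = \frac{1}{\frac{25095}{2}} = \frac{2}{25095}$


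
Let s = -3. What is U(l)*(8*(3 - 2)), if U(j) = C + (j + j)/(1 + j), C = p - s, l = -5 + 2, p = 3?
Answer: 72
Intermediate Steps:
l = -3
C = 6 (C = 3 - 1*(-3) = 3 + 3 = 6)
U(j) = 6 + 2*j/(1 + j) (U(j) = 6 + (j + j)/(1 + j) = 6 + (2*j)/(1 + j) = 6 + 2*j/(1 + j))
U(l)*(8*(3 - 2)) = (2*(3 + 4*(-3))/(1 - 3))*(8*(3 - 2)) = (2*(3 - 12)/(-2))*(8*1) = (2*(-1/2)*(-9))*8 = 9*8 = 72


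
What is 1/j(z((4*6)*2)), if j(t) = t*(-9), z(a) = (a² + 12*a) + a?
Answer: -1/26352 ≈ -3.7948e-5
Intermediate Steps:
z(a) = a² + 13*a
j(t) = -9*t
1/j(z((4*6)*2)) = 1/(-9*(4*6)*2*(13 + (4*6)*2)) = 1/(-9*24*2*(13 + 24*2)) = 1/(-432*(13 + 48)) = 1/(-432*61) = 1/(-9*2928) = 1/(-26352) = -1/26352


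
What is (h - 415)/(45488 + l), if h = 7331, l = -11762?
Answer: 494/2409 ≈ 0.20506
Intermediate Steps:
(h - 415)/(45488 + l) = (7331 - 415)/(45488 - 11762) = 6916/33726 = 6916*(1/33726) = 494/2409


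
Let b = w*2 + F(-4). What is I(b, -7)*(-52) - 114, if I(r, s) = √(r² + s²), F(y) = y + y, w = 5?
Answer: -114 - 52*√53 ≈ -492.57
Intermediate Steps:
F(y) = 2*y
b = 2 (b = 5*2 + 2*(-4) = 10 - 8 = 2)
I(b, -7)*(-52) - 114 = √(2² + (-7)²)*(-52) - 114 = √(4 + 49)*(-52) - 114 = √53*(-52) - 114 = -52*√53 - 114 = -114 - 52*√53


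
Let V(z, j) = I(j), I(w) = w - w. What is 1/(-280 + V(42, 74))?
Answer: -1/280 ≈ -0.0035714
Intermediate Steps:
I(w) = 0
V(z, j) = 0
1/(-280 + V(42, 74)) = 1/(-280 + 0) = 1/(-280) = -1/280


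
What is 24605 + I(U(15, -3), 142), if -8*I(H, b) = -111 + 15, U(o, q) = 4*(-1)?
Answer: 24617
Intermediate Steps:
U(o, q) = -4
I(H, b) = 12 (I(H, b) = -(-111 + 15)/8 = -⅛*(-96) = 12)
24605 + I(U(15, -3), 142) = 24605 + 12 = 24617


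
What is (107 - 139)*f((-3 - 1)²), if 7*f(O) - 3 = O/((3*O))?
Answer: -320/21 ≈ -15.238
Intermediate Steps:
f(O) = 10/21 (f(O) = 3/7 + (O/((3*O)))/7 = 3/7 + (O*(1/(3*O)))/7 = 3/7 + (⅐)*(⅓) = 3/7 + 1/21 = 10/21)
(107 - 139)*f((-3 - 1)²) = (107 - 139)*(10/21) = -32*10/21 = -320/21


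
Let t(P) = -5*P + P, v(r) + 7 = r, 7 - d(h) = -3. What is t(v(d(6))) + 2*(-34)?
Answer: -80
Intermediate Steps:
d(h) = 10 (d(h) = 7 - 1*(-3) = 7 + 3 = 10)
v(r) = -7 + r
t(P) = -4*P
t(v(d(6))) + 2*(-34) = -4*(-7 + 10) + 2*(-34) = -4*3 - 68 = -12 - 68 = -80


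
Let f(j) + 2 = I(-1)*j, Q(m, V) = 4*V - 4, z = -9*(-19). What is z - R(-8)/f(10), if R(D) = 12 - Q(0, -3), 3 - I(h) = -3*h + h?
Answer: 335/2 ≈ 167.50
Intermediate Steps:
I(h) = 3 + 2*h (I(h) = 3 - (-3*h + h) = 3 - (-2)*h = 3 + 2*h)
z = 171
Q(m, V) = -4 + 4*V
R(D) = 28 (R(D) = 12 - (-4 + 4*(-3)) = 12 - (-4 - 12) = 12 - 1*(-16) = 12 + 16 = 28)
f(j) = -2 + j (f(j) = -2 + (3 + 2*(-1))*j = -2 + (3 - 2)*j = -2 + 1*j = -2 + j)
z - R(-8)/f(10) = 171 - 28/(-2 + 10) = 171 - 28/8 = 171 - 1*7/2 = 171 - 7/2 = 335/2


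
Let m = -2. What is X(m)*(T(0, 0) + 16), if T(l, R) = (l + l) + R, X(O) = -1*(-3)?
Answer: 48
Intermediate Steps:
X(O) = 3
T(l, R) = R + 2*l (T(l, R) = 2*l + R = R + 2*l)
X(m)*(T(0, 0) + 16) = 3*((0 + 2*0) + 16) = 3*((0 + 0) + 16) = 3*(0 + 16) = 3*16 = 48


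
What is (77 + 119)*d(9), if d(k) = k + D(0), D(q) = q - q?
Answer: 1764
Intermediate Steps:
D(q) = 0
d(k) = k (d(k) = k + 0 = k)
(77 + 119)*d(9) = (77 + 119)*9 = 196*9 = 1764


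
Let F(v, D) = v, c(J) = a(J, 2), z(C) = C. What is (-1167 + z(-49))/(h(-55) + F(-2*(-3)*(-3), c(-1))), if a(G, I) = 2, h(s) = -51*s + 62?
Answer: -1216/2849 ≈ -0.42682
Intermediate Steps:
h(s) = 62 - 51*s
c(J) = 2
(-1167 + z(-49))/(h(-55) + F(-2*(-3)*(-3), c(-1))) = (-1167 - 49)/((62 - 51*(-55)) - 2*(-3)*(-3)) = -1216/((62 + 2805) + 6*(-3)) = -1216/(2867 - 18) = -1216/2849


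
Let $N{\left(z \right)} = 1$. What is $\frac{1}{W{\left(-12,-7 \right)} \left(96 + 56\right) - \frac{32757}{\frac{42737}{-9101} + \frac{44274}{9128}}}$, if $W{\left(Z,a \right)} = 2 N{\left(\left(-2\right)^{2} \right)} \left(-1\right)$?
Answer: $- \frac{6417169}{1362577149124} \approx -4.7096 \cdot 10^{-6}$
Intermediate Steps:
$W{\left(Z,a \right)} = -2$ ($W{\left(Z,a \right)} = 2 \cdot 1 \left(-1\right) = 2 \left(-1\right) = -2$)
$\frac{1}{W{\left(-12,-7 \right)} \left(96 + 56\right) - \frac{32757}{\frac{42737}{-9101} + \frac{44274}{9128}}} = \frac{1}{- 2 \left(96 + 56\right) - \frac{32757}{\frac{42737}{-9101} + \frac{44274}{9128}}} = \frac{1}{\left(-2\right) 152 - \frac{32757}{42737 \left(- \frac{1}{9101}\right) + 44274 \cdot \frac{1}{9128}}} = \frac{1}{-304 - \frac{32757}{- \frac{42737}{9101} + \frac{22137}{4564}}} = \frac{1}{-304 - \frac{32757}{\frac{6417169}{41536964}}} = \frac{1}{-304 - \frac{1360626329748}{6417169}} = \frac{1}{- \frac{1362577149124}{6417169}} = - \frac{6417169}{1362577149124}$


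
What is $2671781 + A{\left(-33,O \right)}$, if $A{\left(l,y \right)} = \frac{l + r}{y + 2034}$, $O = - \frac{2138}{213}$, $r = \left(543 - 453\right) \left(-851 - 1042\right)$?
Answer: $\frac{1151779180385}{431104} \approx 2.6717 \cdot 10^{6}$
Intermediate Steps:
$r = -170370$ ($r = 90 \left(-1893\right) = -170370$)
$O = - \frac{2138}{213}$ ($O = \left(-2138\right) \frac{1}{213} = - \frac{2138}{213} \approx -10.038$)
$A{\left(l,y \right)} = \frac{-170370 + l}{2034 + y}$ ($A{\left(l,y \right)} = \frac{l - 170370}{y + 2034} = \frac{-170370 + l}{2034 + y}$)
$2671781 + A{\left(-33,O \right)} = 2671781 + \frac{-170370 - 33}{2034 - \frac{2138}{213}} = 2671781 + \frac{1}{\frac{431104}{213}} \left(-170403\right) = 2671781 + \frac{213}{431104} \left(-170403\right) = 2671781 - \frac{36295839}{431104} = \frac{1151779180385}{431104}$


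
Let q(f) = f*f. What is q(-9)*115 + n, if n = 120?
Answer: 9435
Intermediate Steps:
q(f) = f**2
q(-9)*115 + n = (-9)**2*115 + 120 = 81*115 + 120 = 9315 + 120 = 9435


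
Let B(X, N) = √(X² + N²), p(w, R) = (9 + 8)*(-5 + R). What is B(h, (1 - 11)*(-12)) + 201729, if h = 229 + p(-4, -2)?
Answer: 201729 + 10*√265 ≈ 2.0189e+5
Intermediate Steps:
p(w, R) = -85 + 17*R (p(w, R) = 17*(-5 + R) = -85 + 17*R)
h = 110 (h = 229 + (-85 + 17*(-2)) = 229 + (-85 - 34) = 229 - 119 = 110)
B(X, N) = √(N² + X²)
B(h, (1 - 11)*(-12)) + 201729 = √(((1 - 11)*(-12))² + 110²) + 201729 = √((-10*(-12))² + 12100) + 201729 = √(120² + 12100) + 201729 = √(14400 + 12100) + 201729 = √26500 + 201729 = 10*√265 + 201729 = 201729 + 10*√265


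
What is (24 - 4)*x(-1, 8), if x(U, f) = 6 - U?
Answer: 140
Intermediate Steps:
(24 - 4)*x(-1, 8) = (24 - 4)*(6 - 1*(-1)) = 20*(6 + 1) = 20*7 = 140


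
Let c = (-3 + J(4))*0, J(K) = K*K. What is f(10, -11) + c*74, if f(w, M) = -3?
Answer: -3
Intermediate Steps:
J(K) = K**2
c = 0 (c = (-3 + 4**2)*0 = (-3 + 16)*0 = 13*0 = 0)
f(10, -11) + c*74 = -3 + 0*74 = -3 + 0 = -3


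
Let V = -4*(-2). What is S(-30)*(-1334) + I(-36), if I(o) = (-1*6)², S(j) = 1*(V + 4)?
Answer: -15972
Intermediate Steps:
V = 8
S(j) = 12 (S(j) = 1*(8 + 4) = 1*12 = 12)
I(o) = 36 (I(o) = (-6)² = 36)
S(-30)*(-1334) + I(-36) = 12*(-1334) + 36 = -16008 + 36 = -15972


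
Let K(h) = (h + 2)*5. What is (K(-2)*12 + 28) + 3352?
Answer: 3380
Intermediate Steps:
K(h) = 10 + 5*h (K(h) = (2 + h)*5 = 10 + 5*h)
(K(-2)*12 + 28) + 3352 = ((10 + 5*(-2))*12 + 28) + 3352 = ((10 - 10)*12 + 28) + 3352 = (0*12 + 28) + 3352 = (0 + 28) + 3352 = 28 + 3352 = 3380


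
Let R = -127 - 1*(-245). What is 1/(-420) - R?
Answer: -49561/420 ≈ -118.00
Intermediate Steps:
R = 118 (R = -127 + 245 = 118)
1/(-420) - R = 1/(-420) - 1*118 = -1/420 - 118 = -49561/420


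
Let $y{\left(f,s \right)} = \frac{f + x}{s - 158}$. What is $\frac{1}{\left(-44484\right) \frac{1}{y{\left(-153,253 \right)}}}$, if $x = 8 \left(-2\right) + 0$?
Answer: $\frac{169}{4225980} \approx 3.9991 \cdot 10^{-5}$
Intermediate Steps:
$x = -16$ ($x = -16 + 0 = -16$)
$y{\left(f,s \right)} = \frac{-16 + f}{-158 + s}$ ($y{\left(f,s \right)} = \frac{f - 16}{s - 158} = \frac{-16 + f}{-158 + s}$)
$\frac{1}{\left(-44484\right) \frac{1}{y{\left(-153,253 \right)}}} = \frac{1}{\left(-44484\right) \frac{1}{\frac{1}{-158 + 253} \left(-16 - 153\right)}} = \frac{1}{\left(-44484\right) \frac{1}{\frac{1}{95} \left(-169\right)}} = \frac{1}{\left(-44484\right) \frac{1}{- \frac{169}{95}}} = \frac{1}{\left(-44484\right) \left(- \frac{95}{169}\right)} = \frac{1}{\frac{4225980}{169}} = \frac{169}{4225980}$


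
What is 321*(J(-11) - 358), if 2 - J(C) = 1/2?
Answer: -228873/2 ≈ -1.1444e+5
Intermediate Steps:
J(C) = 3/2 (J(C) = 2 - 1/2 = 3/2)
321*(J(-11) - 358) = 321*(3/2 - 358) = 321*(-713/2) = -228873/2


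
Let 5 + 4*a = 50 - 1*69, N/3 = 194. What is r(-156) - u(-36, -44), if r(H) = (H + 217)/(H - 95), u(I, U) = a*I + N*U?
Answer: 6373331/251 ≈ 25392.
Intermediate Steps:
N = 582 (N = 3*194 = 582)
a = -6 (a = -5/4 + (50 - 1*69)/4 = -5/4 + (50 - 69)/4 = -5/4 + (¼)*(-19) = -5/4 - 19/4 = -6)
u(I, U) = -6*I + 582*U
r(H) = (217 + H)/(-95 + H)
r(-156) - u(-36, -44) = (217 - 156)/(-95 - 156) - (-6*(-36) + 582*(-44)) = 61/(-251) - (216 - 25608) = -1/251*61 - 1*(-25392) = -61/251 + 25392 = 6373331/251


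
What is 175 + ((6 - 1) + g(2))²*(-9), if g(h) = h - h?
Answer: -50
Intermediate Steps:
g(h) = 0
175 + ((6 - 1) + g(2))²*(-9) = 175 + ((6 - 1) + 0)²*(-9) = 175 + (5 + 0)²*(-9) = 175 + 5²*(-9) = 175 + 25*(-9) = 175 - 225 = -50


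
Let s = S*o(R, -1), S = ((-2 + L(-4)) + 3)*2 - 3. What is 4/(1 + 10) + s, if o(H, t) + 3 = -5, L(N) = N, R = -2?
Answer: 796/11 ≈ 72.364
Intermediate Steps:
o(H, t) = -8 (o(H, t) = -3 - 5 = -8)
S = -9 (S = ((-2 - 4) + 3)*2 - 3 = (-6 + 3)*2 - 3 = -3*2 - 3 = -6 - 3 = -9)
s = 72 (s = -9*(-8) = 72)
4/(1 + 10) + s = 4/(1 + 10) + 72 = 4/11 + 72 = 796/11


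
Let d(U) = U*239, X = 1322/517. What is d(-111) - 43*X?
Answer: -13772339/517 ≈ -26639.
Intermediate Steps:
X = 1322/517 (X = 1322*(1/517) = 1322/517 ≈ 2.5571)
d(U) = 239*U
d(-111) - 43*X = 239*(-111) - 43*1322/517 = -26529 - 56846/517 = -13772339/517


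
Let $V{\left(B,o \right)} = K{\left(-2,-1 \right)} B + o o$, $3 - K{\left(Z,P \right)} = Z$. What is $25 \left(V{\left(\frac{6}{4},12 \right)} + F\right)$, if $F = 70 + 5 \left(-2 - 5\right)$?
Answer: $\frac{9325}{2} \approx 4662.5$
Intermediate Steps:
$K{\left(Z,P \right)} = 3 - Z$
$V{\left(B,o \right)} = o^{2} + 5 B$ ($V{\left(B,o \right)} = \left(3 - -2\right) B + o o = \left(3 + 2\right) B + o^{2} = 5 B + o^{2} = o^{2} + 5 B$)
$F = 35$ ($F = 70 + 5 \left(-7\right) = 70 - 35 = 35$)
$25 \left(V{\left(\frac{6}{4},12 \right)} + F\right) = 25 \left(\left(12^{2} + 5 \cdot \frac{6}{4}\right) + 35\right) = 25 \left(\left(144 + 5 \cdot 6 \cdot \frac{1}{4}\right) + 35\right) = 25 \left(\left(144 + 5 \cdot \frac{3}{2}\right) + 35\right) = 25 \left(\left(144 + \frac{15}{2}\right) + 35\right) = 25 \left(\frac{303}{2} + 35\right) = 25 \cdot \frac{373}{2} = \frac{9325}{2}$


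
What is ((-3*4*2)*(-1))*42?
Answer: 1008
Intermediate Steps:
((-3*4*2)*(-1))*42 = (-12*2*(-1))*42 = -24*(-1)*42 = 24*42 = 1008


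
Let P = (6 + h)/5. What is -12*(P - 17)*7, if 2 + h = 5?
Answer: 6384/5 ≈ 1276.8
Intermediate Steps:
h = 3 (h = -2 + 5 = 3)
P = 9/5 (P = (6 + 3)/5 = (⅕)*9 = 9/5 ≈ 1.8000)
-12*(P - 17)*7 = -12*(9/5 - 17)*7 = -(-912)*7/5 = -12*(-532/5) = 6384/5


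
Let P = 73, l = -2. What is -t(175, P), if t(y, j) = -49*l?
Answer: -98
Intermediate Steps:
t(y, j) = 98 (t(y, j) = -49*(-2) = 98)
-t(175, P) = -1*98 = -98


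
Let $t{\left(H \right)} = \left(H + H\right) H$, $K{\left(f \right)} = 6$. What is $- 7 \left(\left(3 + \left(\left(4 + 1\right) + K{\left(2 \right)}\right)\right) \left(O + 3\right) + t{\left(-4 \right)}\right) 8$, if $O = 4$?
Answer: $-7280$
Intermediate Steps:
$t{\left(H \right)} = 2 H^{2}$ ($t{\left(H \right)} = 2 H H = 2 H^{2}$)
$- 7 \left(\left(3 + \left(\left(4 + 1\right) + K{\left(2 \right)}\right)\right) \left(O + 3\right) + t{\left(-4 \right)}\right) 8 = - 7 \left(\left(3 + \left(\left(4 + 1\right) + 6\right)\right) \left(4 + 3\right) + 2 \left(-4\right)^{2}\right) 8 = - 7 \left(\left(3 + \left(5 + 6\right)\right) 7 + 2 \cdot 16\right) 8 = - 7 \left(\left(3 + 11\right) 7 + 32\right) 8 = - 7 \left(14 \cdot 7 + 32\right) 8 = - 7 \left(98 + 32\right) 8 = - 7 \cdot 130 \cdot 8 = \left(-7\right) 1040 = -7280$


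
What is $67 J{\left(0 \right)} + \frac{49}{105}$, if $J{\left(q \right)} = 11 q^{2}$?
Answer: $\frac{7}{15} \approx 0.46667$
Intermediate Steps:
$67 J{\left(0 \right)} + \frac{49}{105} = 67 \cdot 11 \cdot 0^{2} + \frac{49}{105} = 67 \cdot 11 \cdot 0 + 49 \cdot \frac{1}{105} = 67 \cdot 0 + \frac{7}{15} = 0 + \frac{7}{15} = \frac{7}{15}$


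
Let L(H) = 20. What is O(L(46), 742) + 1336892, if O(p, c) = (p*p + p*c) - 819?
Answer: 1351313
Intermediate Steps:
O(p, c) = -819 + p**2 + c*p (O(p, c) = (p**2 + c*p) - 819 = -819 + p**2 + c*p)
O(L(46), 742) + 1336892 = (-819 + 20**2 + 742*20) + 1336892 = (-819 + 400 + 14840) + 1336892 = 14421 + 1336892 = 1351313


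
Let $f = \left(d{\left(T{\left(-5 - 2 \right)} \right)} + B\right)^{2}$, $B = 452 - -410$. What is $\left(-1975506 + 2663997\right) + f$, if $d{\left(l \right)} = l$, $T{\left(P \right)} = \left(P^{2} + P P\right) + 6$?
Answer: $1621647$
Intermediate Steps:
$T{\left(P \right)} = 6 + 2 P^{2}$ ($T{\left(P \right)} = \left(P^{2} + P^{2}\right) + 6 = 2 P^{2} + 6 = 6 + 2 P^{2}$)
$B = 862$ ($B = 452 + 410 = 862$)
$f = 933156$ ($f = \left(\left(6 + 2 \left(-5 - 2\right)^{2}\right) + 862\right)^{2} = \left(\left(6 + 2 \left(-7\right)^{2}\right) + 862\right)^{2} = \left(\left(6 + 2 \cdot 49\right) + 862\right)^{2} = \left(\left(6 + 98\right) + 862\right)^{2} = \left(104 + 862\right)^{2} = 966^{2} = 933156$)
$\left(-1975506 + 2663997\right) + f = \left(-1975506 + 2663997\right) + 933156 = 688491 + 933156 = 1621647$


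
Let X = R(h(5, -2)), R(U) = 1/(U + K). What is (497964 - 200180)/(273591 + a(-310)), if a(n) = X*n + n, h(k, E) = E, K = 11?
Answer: 2680056/2459219 ≈ 1.0898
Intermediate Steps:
R(U) = 1/(11 + U) (R(U) = 1/(U + 11) = 1/(11 + U))
X = ⅑ (X = 1/(11 - 2) = 1/9 = ⅑ ≈ 0.11111)
a(n) = 10*n/9 (a(n) = n/9 + n = 10*n/9)
(497964 - 200180)/(273591 + a(-310)) = (497964 - 200180)/(273591 + (10/9)*(-310)) = 297784/(273591 - 3100/9) = 297784/(2459219/9) = 297784*(9/2459219) = 2680056/2459219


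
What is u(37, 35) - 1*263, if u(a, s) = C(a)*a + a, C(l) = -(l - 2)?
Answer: -1521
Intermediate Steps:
C(l) = 2 - l (C(l) = -(-2 + l) = 2 - l)
u(a, s) = a + a*(2 - a) (u(a, s) = (2 - a)*a + a = a*(2 - a) + a = a + a*(2 - a))
u(37, 35) - 1*263 = 37*(3 - 1*37) - 1*263 = 37*(3 - 37) - 263 = 37*(-34) - 263 = -1258 - 263 = -1521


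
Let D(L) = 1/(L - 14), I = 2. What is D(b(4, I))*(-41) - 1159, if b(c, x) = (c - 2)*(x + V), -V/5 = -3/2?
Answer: -5836/5 ≈ -1167.2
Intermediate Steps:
V = 15/2 (V = -(-15)/2 = -5*(-3/2) = 15/2 ≈ 7.5000)
b(c, x) = (-2 + c)*(15/2 + x) (b(c, x) = (c - 2)*(x + 15/2) = (-2 + c)*(15/2 + x))
D(L) = 1/(-14 + L)
D(b(4, I))*(-41) - 1159 = -41/(-14 + (-15 - 2*2 + (15/2)*4 + 4*2)) - 1159 = -41/(-14 + (-15 - 4 + 30 + 8)) - 1159 = -41/(-14 + 19) - 1159 = -41/5 - 1159 = -5836/5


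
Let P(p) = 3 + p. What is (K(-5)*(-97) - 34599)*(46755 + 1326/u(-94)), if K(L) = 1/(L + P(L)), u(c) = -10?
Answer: -56435482752/35 ≈ -1.6124e+9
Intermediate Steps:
K(L) = 1/(3 + 2*L) (K(L) = 1/(L + (3 + L)) = 1/(3 + 2*L))
(K(-5)*(-97) - 34599)*(46755 + 1326/u(-94)) = (-97/(3 + 2*(-5)) - 34599)*(46755 + 1326/(-10)) = (-97/(3 - 10) - 34599)*(46755 + 1326*(-⅒)) = (-97/(-7) - 34599)*(46755 - 663/5) = (-⅐*(-97) - 34599)*(233112/5) = (97/7 - 34599)*(233112/5) = -242096/7*233112/5 = -56435482752/35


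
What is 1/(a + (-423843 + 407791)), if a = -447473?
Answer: -1/463525 ≈ -2.1574e-6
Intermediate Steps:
1/(a + (-423843 + 407791)) = 1/(-447473 + (-423843 + 407791)) = 1/(-447473 - 16052) = 1/(-463525) = -1/463525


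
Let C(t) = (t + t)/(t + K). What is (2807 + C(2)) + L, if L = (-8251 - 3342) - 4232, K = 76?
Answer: -507700/39 ≈ -13018.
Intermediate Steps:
L = -15825 (L = -11593 - 4232 = -15825)
C(t) = 2*t/(76 + t) (C(t) = (t + t)/(t + 76) = (2*t)/(76 + t) = 2*t/(76 + t))
(2807 + C(2)) + L = (2807 + 2*2/(76 + 2)) - 15825 = (2807 + 2*2/78) - 15825 = (2807 + 2*2*(1/78)) - 15825 = (2807 + 2/39) - 15825 = 109475/39 - 15825 = -507700/39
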